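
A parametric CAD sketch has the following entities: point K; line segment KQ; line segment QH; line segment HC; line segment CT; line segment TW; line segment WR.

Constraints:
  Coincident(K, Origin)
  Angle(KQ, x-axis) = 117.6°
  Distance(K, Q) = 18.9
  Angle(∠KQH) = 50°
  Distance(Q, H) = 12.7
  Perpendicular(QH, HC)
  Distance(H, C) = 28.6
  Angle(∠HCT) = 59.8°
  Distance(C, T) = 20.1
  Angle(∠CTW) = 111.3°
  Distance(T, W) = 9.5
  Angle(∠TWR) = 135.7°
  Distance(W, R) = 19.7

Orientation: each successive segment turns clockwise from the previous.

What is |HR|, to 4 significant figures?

2.700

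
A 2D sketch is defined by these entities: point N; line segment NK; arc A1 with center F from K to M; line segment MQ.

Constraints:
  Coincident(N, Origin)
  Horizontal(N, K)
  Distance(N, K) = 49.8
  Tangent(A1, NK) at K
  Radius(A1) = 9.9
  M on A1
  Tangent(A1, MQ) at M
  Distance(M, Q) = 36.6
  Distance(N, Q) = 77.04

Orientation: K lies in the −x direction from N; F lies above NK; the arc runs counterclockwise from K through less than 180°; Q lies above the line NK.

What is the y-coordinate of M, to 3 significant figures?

15.4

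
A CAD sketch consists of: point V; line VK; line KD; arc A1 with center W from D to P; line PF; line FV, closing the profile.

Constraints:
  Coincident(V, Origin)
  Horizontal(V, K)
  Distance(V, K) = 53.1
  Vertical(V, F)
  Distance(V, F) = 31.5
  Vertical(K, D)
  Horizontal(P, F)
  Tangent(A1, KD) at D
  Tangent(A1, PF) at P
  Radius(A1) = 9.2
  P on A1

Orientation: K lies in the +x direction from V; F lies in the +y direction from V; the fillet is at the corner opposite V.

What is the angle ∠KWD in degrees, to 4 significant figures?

67.58°

V is at the origin; VK is horizontal with |VK| = 53.1 and K on the +x side, so K = (53.10, 0.000). VF is vertical with |VF| = 31.5 and F on the +y side, so F = (0.000, 31.50). The virtual corner opposite V is at (53.10, 31.50). The tangent condition forces WD to be normal to KD and since A1 is tangent to PF there, WP ⟂ PF, with radius 9.2, so the center W sits 9.2 in from both sides at W = (43.90, 22.30). That places the tangent points at D = (53.10, 22.30) on KD and P = (43.90, 31.50) on PF. Then cos ∠KWD = WK·WD / (|WK||WD|), giving 67.58°.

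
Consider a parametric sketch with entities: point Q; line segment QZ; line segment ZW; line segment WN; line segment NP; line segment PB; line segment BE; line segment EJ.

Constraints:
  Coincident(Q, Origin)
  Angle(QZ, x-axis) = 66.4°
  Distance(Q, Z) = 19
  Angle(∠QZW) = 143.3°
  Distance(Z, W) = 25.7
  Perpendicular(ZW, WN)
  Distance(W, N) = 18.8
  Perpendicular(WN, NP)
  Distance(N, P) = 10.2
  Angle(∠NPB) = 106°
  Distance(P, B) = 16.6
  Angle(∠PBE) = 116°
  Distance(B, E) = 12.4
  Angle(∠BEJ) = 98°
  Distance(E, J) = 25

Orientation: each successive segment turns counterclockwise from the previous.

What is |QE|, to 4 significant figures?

39.16

∠NPB = 106.0° gives PB at -2.900° from the x-axis; with |PB| = 16.6, B = (2.362, 27.41). ∠PBE = 116.0° gives BE at 61.10° from the x-axis; with |BE| = 12.4, E = (8.354, 38.26). Then |QE| = |E − Q| = 39.16.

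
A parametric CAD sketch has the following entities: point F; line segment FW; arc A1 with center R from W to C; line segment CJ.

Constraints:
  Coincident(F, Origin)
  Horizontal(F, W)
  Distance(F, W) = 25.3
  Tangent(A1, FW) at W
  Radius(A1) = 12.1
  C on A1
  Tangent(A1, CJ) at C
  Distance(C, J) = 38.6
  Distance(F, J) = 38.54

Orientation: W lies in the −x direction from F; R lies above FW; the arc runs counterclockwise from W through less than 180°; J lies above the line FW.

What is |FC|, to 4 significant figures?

16.10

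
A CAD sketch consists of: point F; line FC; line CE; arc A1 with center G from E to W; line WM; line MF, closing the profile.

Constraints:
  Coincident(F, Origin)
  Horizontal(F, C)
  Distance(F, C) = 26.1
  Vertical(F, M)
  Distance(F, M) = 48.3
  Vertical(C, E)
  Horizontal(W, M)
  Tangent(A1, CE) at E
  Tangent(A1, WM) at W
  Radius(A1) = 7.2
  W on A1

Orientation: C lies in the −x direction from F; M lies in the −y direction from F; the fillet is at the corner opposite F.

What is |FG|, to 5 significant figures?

45.237

F is at the origin; F and C share the same y with |FC| = 26.1 and C on the −x side, so C = (-26.100, 0.0000). FM is vertical with |FM| = 48.3 and M on the −y side, so M = (0.0000, -48.300). The virtual corner opposite F is at (-26.100, -48.300). A1 meets CE tangentially, so GE is at right angles to CE and A1 meets WM tangentially, so GW is at right angles to WM, with radius 7.2, so the center G sits 7.2 in from both sides at G = (-18.900, -41.100). Then |FG| = |G − F| = 45.237.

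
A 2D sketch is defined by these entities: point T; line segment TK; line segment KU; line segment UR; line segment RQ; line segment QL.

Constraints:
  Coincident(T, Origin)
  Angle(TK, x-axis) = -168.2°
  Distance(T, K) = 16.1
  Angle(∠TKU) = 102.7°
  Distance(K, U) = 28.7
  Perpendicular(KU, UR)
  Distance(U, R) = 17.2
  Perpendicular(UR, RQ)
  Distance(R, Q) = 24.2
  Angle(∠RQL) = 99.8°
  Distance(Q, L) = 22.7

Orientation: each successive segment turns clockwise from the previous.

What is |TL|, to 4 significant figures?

21.29

The perpendicularity gives RQ at right angles to UR, so RQ runs at -65.50°; with |RQ| = 24.2, Q = (-1.975, 7.935). ∠RQL = 99.8° gives QL at -145.7° from the x-axis; with |QL| = 22.7, L = (-20.73, -4.857). Then |TL| = |L − T| = 21.29.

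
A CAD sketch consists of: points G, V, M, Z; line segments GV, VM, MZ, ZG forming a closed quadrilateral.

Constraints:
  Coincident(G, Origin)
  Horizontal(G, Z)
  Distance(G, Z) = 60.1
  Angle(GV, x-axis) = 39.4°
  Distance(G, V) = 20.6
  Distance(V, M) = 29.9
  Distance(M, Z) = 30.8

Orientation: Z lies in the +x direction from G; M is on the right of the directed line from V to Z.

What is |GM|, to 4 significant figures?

34.11

Checks: |VM| = 29.90 ✓; |MZ| = 30.80 ✓.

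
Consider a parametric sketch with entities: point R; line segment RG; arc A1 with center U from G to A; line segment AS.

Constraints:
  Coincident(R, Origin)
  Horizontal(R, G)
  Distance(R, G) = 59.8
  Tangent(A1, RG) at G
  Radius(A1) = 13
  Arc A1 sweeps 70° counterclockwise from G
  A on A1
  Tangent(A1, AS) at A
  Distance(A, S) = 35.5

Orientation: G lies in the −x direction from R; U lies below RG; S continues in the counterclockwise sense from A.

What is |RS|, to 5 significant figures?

94.017

R is at the origin; RG is horizontal with |RG| = 59.8 and G on the −x side, so G = (-59.800, 0.0000). The tangent condition forces UG to be normal to RG, so U = G + (0, -13) = (-59.800, -13.000). On A1, G sits at bearing 90° from U; a 70° counterclockwise sweep puts A at bearing 160°, so A = U + 13.0·(cos 160°, sin 160°) = (-72.016, -8.5537). A1 meets AS tangentially, so UA is at right angles to AS, so AS runs along (−sin 160°, cos 160°); with |AS| = 35.5, S = (-84.158, -41.913). Then |RS| = |S − R| = 94.017.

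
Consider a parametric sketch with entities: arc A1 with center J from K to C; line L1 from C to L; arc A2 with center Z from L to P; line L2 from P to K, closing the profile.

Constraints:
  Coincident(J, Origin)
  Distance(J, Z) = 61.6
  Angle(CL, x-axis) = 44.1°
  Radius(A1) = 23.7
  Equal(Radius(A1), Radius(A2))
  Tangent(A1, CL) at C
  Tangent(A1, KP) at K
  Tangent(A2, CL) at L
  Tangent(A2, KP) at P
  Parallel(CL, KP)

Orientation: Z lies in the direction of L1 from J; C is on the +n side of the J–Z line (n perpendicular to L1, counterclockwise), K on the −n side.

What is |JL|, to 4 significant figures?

66.00

Tangency of A1 to both parallel lines with radius 23.7 puts C and K at J ± 23.7·n: C = (-16.49, 17.02), K = (16.49, -17.02). Equal radii place L and P the same way about Z: L = Z + 23.7·n = (27.74, 59.89), P = Z − 23.7·n = (60.73, 25.85). Then |JL| = |L − J| = 66.00.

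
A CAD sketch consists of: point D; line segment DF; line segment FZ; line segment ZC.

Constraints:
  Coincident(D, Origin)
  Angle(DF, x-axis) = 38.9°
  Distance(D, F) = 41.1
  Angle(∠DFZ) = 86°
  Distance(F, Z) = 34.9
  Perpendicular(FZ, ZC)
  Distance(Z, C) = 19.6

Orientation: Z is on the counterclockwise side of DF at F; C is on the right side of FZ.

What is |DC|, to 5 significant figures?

68.545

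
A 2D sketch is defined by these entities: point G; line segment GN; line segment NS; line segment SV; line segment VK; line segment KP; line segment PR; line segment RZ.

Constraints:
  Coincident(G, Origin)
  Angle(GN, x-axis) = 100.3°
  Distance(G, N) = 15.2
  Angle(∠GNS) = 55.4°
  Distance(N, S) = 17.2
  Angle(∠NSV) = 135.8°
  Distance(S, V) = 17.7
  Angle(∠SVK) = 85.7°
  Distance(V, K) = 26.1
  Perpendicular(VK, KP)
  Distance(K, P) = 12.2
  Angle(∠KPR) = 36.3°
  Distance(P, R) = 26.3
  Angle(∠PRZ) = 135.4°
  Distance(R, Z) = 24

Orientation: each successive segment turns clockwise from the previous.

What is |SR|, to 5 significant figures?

28.191

G is at the origin; GN runs at 100.3° with length 15.2, so N = (-2.7178, 14.955). ∠GNS = 55.4° gives NS at -24.300° from the x-axis; with |NS| = 17.2, S = (12.958, 7.8770). ∠NSV = 135.8° gives SV at -68.500° from the x-axis; with |SV| = 17.7, V = (19.445, -8.5914). ∠SVK = 85.7° gives VK at -162.80° from the x-axis; with |VK| = 26.1, K = (-5.4874, -16.309). VK ⟂ KP, so KP runs at 107.20°; with |KP| = 12.2, P = (-9.0950, -4.6550). ∠KPR = 36.3° gives PR at -36.500° from the x-axis; with |PR| = 26.3, R = (12.046, -20.299). Then |SR| = |R − S| = 28.191.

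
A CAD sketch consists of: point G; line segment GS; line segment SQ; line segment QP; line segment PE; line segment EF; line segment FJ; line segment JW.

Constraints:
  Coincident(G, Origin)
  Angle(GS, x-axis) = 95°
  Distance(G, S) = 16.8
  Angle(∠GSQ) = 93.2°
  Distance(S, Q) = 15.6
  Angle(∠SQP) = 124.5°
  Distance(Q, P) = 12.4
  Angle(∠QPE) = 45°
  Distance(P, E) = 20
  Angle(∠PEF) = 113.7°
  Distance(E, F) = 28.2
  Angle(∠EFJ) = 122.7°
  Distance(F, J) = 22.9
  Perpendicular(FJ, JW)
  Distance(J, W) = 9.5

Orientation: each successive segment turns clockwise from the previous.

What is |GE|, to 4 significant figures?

10.92

G is at the origin; GS runs at 95.0° with length 16.8, so S = (-1.464, 16.74). ∠GSQ = 93.2° gives SQ at 8.200° from the x-axis; with |SQ| = 15.6, Q = (13.98, 18.96). ∠SQP = 124.5° gives QP at -47.30° from the x-axis; with |QP| = 12.4, P = (22.39, 9.848). ∠QPE = 45.0° gives PE at 177.7° from the x-axis; with |PE| = 20.0, E = (2.402, 10.65). Then |GE| = |E − G| = 10.92.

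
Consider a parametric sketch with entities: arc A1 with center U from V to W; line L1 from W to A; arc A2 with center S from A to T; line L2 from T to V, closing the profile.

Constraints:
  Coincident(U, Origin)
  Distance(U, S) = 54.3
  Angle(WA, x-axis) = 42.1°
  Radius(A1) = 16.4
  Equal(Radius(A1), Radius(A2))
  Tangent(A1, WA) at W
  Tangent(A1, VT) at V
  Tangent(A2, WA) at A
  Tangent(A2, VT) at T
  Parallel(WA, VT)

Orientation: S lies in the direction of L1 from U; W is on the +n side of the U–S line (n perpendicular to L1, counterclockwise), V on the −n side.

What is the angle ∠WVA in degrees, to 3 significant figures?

58.9°

Tangency of A1 to both parallel lines with radius 16.4 puts W and V at U ± 16.4·n: W = (-11.0, 12.2), V = (11.0, -12.2). Equal radii place A and T the same way about S: A = S + 16.4·n = (29.3, 48.6), T = S − 16.4·n = (51.3, 24.2). Then cos ∠WVA = VW·VA / (|VW||VA|), giving 58.9°.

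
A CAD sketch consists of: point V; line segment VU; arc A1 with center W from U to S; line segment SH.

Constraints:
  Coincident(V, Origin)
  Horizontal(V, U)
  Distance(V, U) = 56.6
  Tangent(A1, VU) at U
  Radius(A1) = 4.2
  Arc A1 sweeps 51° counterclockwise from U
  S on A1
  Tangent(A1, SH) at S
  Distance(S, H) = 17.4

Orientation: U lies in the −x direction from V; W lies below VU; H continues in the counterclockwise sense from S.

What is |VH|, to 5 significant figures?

72.402

On A1, U sits at bearing 90° from W; a 51° counterclockwise sweep puts S at bearing 141°, so S = W + 4.2·(cos 141°, sin 141°) = (-59.864, -1.5569). A1 meets SH tangentially, so WS is at right angles to SH, so SH runs along (−sin 141°, cos 141°); with |SH| = 17.4, H = (-70.814, -15.079). Then |VH| = |H − V| = 72.402.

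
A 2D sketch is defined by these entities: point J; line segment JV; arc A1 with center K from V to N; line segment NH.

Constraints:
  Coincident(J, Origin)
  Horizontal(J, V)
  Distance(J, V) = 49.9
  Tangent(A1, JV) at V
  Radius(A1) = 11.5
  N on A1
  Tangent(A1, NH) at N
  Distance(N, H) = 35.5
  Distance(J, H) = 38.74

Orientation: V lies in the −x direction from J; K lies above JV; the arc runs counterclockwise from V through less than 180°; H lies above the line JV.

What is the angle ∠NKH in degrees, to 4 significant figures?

72.05°

Checks: J.y = 0.00, V.y = 0.00 ✓; |KN| = 11.50 ✓; ∠(KN, NH) = 90.00° ✓; |NH| = 35.50 ✓; |JH| = 38.74 ✓.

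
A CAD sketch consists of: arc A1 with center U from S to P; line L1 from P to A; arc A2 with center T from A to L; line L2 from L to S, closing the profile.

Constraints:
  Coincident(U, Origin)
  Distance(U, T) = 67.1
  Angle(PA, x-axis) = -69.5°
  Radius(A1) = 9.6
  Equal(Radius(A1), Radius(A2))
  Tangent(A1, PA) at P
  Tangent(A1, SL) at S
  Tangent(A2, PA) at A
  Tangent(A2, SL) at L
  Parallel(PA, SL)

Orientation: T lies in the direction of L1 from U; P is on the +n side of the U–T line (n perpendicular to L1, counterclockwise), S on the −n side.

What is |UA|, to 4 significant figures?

67.78

The slot axis is L1's direction at -69.5°, so u = (cos -69.5°, sin -69.5°) = (0.3502, -0.9367) and n = (−sin -69.5°, cos -69.5°) = (0.9367, 0.3502). U is at the origin and T lies 67.1 along u from U, so T = 67.1·u = (23.50, -62.85). Tangency of A1 to both parallel lines with radius 9.6 puts P and S at U ± 9.6·n: P = (8.992, 3.362), S = (-8.992, -3.362). Equal radii place A and L the same way about T: A = T + 9.6·n = (32.49, -59.49), L = T − 9.6·n = (14.51, -66.21). Then |UA| = |A − U| = 67.78.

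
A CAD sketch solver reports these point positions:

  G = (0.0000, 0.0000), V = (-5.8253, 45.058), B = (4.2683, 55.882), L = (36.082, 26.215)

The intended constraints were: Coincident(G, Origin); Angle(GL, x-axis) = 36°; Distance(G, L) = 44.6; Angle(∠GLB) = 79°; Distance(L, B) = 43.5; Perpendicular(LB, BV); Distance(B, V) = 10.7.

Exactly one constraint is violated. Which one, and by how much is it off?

Distance(B, V) = 10.7 — off by 4.10.

G = (0.00, 0.00) ✓; GL at 36.00° ✓; |GL| = 44.60 ✓; ∠GLB = 79.00° ✓; |LB| = 43.50 ✓; ∠(LB, BV) = 90.00° ✓; |BV| = 14.80 ✗.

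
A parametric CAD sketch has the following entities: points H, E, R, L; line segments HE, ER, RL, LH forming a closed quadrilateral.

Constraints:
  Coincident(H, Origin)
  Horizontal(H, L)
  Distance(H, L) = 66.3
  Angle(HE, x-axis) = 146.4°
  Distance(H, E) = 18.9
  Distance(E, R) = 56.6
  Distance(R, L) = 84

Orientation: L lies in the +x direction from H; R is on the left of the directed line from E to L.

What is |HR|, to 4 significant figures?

62.03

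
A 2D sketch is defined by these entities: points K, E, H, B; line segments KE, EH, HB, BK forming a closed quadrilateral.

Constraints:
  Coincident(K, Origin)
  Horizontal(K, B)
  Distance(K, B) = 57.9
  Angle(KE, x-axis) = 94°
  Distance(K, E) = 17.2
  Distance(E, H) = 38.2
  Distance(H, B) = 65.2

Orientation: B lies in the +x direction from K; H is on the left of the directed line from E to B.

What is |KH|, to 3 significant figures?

53.5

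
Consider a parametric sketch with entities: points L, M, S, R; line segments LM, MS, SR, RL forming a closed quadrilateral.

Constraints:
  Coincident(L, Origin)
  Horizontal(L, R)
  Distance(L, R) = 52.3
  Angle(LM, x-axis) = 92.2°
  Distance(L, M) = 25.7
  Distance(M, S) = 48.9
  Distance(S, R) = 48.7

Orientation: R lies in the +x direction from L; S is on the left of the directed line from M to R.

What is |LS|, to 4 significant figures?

64.02

L is at the origin; L and R share the same y with |LR| = 52.3 and R in +x, so R = (52.3, 0). LM runs at 92.2° with |LM| = 25.7, so M = (-0.9866, 25.68). S is determined by |MS| = 48.9 and |SR| = 48.7 together: it lies at the intersection of circle(M, 48.9) and circle(R, 48.7). With |MR| = 59.15, the foot of the radical line on MR is 29.74 from M and the perpendicular offset is √(48.9² − 29.74²) = 38.82. Taking the left-of-MR solution: S = (42.66, 47.74).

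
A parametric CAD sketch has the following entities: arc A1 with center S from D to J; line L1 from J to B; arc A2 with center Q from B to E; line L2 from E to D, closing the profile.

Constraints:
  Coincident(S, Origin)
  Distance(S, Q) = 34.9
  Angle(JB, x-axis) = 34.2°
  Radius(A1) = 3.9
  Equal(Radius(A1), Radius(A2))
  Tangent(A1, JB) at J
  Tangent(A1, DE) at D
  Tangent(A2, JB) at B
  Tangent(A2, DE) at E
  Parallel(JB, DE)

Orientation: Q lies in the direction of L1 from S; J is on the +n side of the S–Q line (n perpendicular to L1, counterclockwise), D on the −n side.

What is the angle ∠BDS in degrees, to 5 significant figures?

77.402°

The slot axis is L1's direction at 34.2°, so u = (cos 34.2°, sin 34.2°) = (0.82708, 0.56208) and n = (−sin 34.2°, cos 34.2°) = (-0.56208, 0.82708). S is at the origin and Q lies 34.9 along u from S, so Q = 34.9·u = (28.865, 19.617). Tangency of A1 to both parallel lines with radius 3.9 puts J and D at S ± 3.9·n: J = (-2.1921, 3.2256), D = (2.1921, -3.2256). Equal radii place B and E the same way about Q: B = Q + 3.9·n = (26.673, 22.842), E = Q − 3.9·n = (31.057, 16.391). Then cos ∠BDS = DB·DS / (|DB||DS|), giving 77.402°.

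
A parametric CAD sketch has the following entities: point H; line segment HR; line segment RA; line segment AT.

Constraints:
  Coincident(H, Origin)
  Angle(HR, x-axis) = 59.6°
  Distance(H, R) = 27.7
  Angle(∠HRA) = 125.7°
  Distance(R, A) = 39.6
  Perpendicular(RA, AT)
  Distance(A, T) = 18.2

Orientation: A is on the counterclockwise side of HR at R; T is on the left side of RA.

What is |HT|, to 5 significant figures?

55.929

H is at the origin; HR runs at 59.6° with length 27.7, so R = 27.7·(cos 59.6°, sin 59.6°) = (14.017, 23.892). ∠HRA = 125.7°, so RA runs at 59.6° + (180° − 125.7°) = 113.90° from the x-axis; with |RA| = 39.6, A = R + 39.6·(cos 113.90°, sin 113.90°) = (-2.0265, 60.096). The perpendicularity gives AT at right angles to RA; with |AT| = 18.2 on the left of RA, T = A + 18.2·(-0.91425, -0.40514) = (-18.666, 52.723). Then |HT| = |T − H| = 55.929.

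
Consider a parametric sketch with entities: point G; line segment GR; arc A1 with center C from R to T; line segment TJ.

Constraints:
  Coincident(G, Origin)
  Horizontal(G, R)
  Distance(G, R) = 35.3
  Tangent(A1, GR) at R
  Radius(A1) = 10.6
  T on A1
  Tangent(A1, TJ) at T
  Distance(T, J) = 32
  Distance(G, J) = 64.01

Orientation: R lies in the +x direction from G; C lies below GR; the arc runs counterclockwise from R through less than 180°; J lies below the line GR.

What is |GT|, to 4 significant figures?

32.59

G is at the origin; G and R share the same y with |GR| = 35.3 and R on the +x side, so R = (35.30, 0.000). Since A1 is tangent to GR there, CR ⟂ GR, so C = R + (0, -10.6) = (35.30, -10.60). Since CT ⟂ TJ (tangency), |CJ| = √(10.6² + 32.0²) = 33.71 regardless of where T sits on A1. So J lies on both circle(G, 64.01) and circle(C, 33.71); the below-GR intersection is J = (48.71, -41.53). T is the foot of the tangent from J: T = (27.39, -17.66).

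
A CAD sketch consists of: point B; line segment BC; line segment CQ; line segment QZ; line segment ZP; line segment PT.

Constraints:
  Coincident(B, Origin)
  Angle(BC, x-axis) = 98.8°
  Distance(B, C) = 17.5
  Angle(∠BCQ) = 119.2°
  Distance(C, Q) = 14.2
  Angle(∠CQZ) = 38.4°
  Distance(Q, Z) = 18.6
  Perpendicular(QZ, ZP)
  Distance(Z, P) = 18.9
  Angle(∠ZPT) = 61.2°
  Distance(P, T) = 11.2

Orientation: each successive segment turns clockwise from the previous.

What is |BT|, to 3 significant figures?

21.7

QZ is perpendicular to ZP, so ZP runs at 166°; with |ZP| = 18.9, P = (-14.2, 12.4). ∠ZPT = 61.2° gives PT at 47.6° from the x-axis; with |PT| = 11.2, T = (-6.68, 20.7). Then |BT| = |T − B| = 21.7.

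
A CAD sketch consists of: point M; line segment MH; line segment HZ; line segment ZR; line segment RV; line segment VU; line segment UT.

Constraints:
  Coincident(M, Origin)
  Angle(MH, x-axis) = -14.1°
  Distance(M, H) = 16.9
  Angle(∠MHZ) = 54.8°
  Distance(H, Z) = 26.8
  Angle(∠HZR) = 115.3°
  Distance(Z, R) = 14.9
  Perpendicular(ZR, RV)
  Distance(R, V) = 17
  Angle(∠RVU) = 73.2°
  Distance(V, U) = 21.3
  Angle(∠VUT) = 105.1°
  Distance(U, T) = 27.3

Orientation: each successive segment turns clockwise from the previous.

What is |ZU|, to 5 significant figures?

12.155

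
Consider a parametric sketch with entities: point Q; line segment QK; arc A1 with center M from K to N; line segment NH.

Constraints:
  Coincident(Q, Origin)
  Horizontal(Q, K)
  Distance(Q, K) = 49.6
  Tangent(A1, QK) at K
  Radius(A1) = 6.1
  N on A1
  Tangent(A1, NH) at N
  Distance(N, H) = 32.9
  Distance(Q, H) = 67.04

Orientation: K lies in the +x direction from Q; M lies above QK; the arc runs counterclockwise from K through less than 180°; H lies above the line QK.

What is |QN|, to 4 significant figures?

56.06

Checks: Q.y = 0.00, K.y = 0.00 ✓; |MN| = 6.100 ✓; ∠(MN, NH) = 90.00° ✓; |NH| = 32.90 ✓; |QH| = 67.04 ✓.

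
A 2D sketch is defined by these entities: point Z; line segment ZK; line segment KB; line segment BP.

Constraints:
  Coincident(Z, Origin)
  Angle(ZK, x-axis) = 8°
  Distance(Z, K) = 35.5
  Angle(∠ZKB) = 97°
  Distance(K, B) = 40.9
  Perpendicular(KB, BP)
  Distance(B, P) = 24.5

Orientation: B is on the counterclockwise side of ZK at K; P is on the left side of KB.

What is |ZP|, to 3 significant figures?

46.5

Z is at the origin; ZK runs at 8.0° with length 35.5, so K = 35.5·(cos 8.0°, sin 8.0°) = (35.2, 4.94). ∠ZKB = 97.0°, so KB runs at 8.0° + (180° − 97.0°) = 91.0° from the x-axis; with |KB| = 40.9, B = K + 40.9·(cos 91.0°, sin 91.0°) = (34.4, 45.8). The perpendicularity gives BP at right angles to KB; with |BP| = 24.5 on the left of KB, P = B + 24.5·(-1.00, -0.0175) = (9.94, 45.4). Then |ZP| = |P − Z| = 46.5.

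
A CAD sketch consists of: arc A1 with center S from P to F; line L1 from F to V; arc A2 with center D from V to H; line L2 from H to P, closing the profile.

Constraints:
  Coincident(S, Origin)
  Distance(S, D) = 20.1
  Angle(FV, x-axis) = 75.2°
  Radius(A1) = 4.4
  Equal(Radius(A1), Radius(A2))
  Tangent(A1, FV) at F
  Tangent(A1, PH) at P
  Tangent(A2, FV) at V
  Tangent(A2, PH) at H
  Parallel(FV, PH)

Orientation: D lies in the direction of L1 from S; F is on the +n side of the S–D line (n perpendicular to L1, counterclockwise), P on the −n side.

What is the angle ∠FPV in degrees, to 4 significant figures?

66.36°

Tangency of A1 to both parallel lines with radius 4.4 puts F and P at S ± 4.4·n: F = (-4.254, 1.124), P = (4.254, -1.124). Equal radii place V and H the same way about D: V = D + 4.4·n = (0.8804, 20.56), H = D − 4.4·n = (9.388, 18.31). Then cos ∠FPV = PF·PV / (|PF||PV|), giving 66.36°.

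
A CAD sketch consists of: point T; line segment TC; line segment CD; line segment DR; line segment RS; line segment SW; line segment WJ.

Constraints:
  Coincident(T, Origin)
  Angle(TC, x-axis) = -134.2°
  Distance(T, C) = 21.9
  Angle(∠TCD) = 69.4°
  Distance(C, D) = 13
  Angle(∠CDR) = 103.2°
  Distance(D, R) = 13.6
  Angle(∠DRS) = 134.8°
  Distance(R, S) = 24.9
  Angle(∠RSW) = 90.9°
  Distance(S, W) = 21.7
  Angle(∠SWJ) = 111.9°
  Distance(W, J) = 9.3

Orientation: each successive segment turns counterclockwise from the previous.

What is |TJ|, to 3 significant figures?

22.8

∠RSW = 90.9° gives SW at -172° from the x-axis; with |SW| = 21.7, W = (-20.4, 11.8). ∠SWJ = 111.9° gives WJ at -104° from the x-axis; with |WJ| = 9.3, J = (-22.7, 2.78). Then |TJ| = |J − T| = 22.8.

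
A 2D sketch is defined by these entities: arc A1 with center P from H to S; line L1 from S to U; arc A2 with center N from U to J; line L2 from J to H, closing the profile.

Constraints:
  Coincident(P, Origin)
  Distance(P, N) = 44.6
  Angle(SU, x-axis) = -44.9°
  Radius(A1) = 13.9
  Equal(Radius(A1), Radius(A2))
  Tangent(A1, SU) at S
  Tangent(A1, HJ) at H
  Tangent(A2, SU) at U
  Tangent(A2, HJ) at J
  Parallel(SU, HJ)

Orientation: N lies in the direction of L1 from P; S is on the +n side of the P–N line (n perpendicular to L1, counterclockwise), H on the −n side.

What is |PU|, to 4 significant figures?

46.72

The slot axis is L1's direction at -44.9°, so u = (cos -44.9°, sin -44.9°) = (0.7083, -0.7059) and n = (−sin -44.9°, cos -44.9°) = (0.7059, 0.7083). P is at the origin and N lies 44.6 along u from P, so N = 44.6·u = (31.59, -31.48). Tangency of A1 to both parallel lines with radius 13.9 puts S and H at P ± 13.9·n: S = (9.812, 9.846), H = (-9.812, -9.846). Equal radii place U and J the same way about N: U = N + 13.9·n = (41.40, -21.64), J = N − 13.9·n = (21.78, -41.33). Then |PU| = |U − P| = 46.72.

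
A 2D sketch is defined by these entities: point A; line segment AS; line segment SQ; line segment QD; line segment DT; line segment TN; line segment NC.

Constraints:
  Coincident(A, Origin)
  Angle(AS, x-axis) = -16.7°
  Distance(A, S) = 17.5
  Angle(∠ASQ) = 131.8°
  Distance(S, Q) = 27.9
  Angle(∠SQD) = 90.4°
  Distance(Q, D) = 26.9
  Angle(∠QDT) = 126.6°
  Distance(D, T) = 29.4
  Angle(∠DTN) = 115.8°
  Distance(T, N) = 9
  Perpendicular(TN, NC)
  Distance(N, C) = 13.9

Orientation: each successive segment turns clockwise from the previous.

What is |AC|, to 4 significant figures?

21.00

A is at the origin; AS runs at -16.7° with length 17.5, so S = (16.76, -5.029). ∠ASQ = 131.8° gives SQ at -64.90° from the x-axis; with |SQ| = 27.9, Q = (28.60, -30.29). ∠SQD = 90.4° gives QD at -154.5° from the x-axis; with |QD| = 26.9, D = (4.318, -41.87). ∠QDT = 126.6° gives DT at 152.1° from the x-axis; with |DT| = 29.4, T = (-21.67, -28.12). ∠DTN = 115.8° gives TN at 87.90° from the x-axis; with |TN| = 9.0, N = (-21.34, -19.12). TN is perpendicular to NC, so NC runs at -2.100°; with |NC| = 13.9, C = (-7.445, -19.63). Then |AC| = |C − A| = 21.00.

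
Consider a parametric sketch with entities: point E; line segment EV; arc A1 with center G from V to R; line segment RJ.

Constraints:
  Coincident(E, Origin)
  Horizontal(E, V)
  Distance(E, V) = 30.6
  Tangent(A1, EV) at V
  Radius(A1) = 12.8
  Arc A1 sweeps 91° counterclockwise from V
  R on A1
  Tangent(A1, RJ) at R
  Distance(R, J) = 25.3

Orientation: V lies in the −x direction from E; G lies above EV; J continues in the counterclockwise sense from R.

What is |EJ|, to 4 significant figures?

42.44

E is at the origin; EV is horizontal with |EV| = 30.6 and V on the −x side, so V = (-30.60, 0.000). The tangent condition forces GV to be normal to EV, so G = V + (0, 12.8) = (-30.60, 12.80). On A1, V sits at bearing -90° from G; a 91° counterclockwise sweep puts R at bearing 1°, so R = G + 12.8·(cos 1°, sin 1°) = (-17.80, 13.02). The tangent condition forces GR to be normal to RJ, so RJ runs along (−sin 1°, cos 1°); with |RJ| = 25.3, J = (-18.24, 38.32). Then |EJ| = |J − E| = 42.44.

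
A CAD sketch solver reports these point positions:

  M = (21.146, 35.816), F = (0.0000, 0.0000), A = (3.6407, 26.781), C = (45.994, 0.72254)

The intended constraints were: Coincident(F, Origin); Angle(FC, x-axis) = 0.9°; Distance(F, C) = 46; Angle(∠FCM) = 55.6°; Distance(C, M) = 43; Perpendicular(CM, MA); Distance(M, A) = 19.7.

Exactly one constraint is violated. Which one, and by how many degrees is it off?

Perpendicular(CM, MA) — off by 8.00°.

F = (0.00, 0.00) ✓; FC at 0.9000° ✓; |FC| = 46.00 ✓; ∠FCM = 55.60° ✓; |CM| = 43.00 ✓; ∠(CM, MA) = 82.00° ✗; |MA| = 19.70 ✓.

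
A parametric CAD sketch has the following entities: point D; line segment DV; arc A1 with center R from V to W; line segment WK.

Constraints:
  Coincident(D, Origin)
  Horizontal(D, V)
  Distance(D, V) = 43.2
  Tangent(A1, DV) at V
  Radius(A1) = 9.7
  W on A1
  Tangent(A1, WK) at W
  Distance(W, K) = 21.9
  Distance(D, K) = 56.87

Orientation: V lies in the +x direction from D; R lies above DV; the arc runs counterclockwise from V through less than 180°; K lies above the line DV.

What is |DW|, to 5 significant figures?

53.950

Checks: |RW| = 9.700 ✓; ∠(RW, WK) = 90.00° ✓; |WK| = 21.90 ✓; |DK| = 56.87 ✓.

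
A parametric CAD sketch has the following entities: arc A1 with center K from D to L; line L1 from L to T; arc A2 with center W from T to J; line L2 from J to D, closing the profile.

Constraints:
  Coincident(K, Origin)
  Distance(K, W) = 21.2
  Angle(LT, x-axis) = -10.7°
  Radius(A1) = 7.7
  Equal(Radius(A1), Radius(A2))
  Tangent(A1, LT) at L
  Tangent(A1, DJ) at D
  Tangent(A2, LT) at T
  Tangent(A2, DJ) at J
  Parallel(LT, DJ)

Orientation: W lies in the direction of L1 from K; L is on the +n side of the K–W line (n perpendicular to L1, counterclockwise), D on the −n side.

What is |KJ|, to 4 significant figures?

22.56

The slot axis is L1's direction at -10.7°, so u = (cos -10.7°, sin -10.7°) = (0.9826, -0.1857) and n = (−sin -10.7°, cos -10.7°) = (0.1857, 0.9826). K is at the origin and W lies 21.2 along u from K, so W = 21.2·u = (20.83, -3.936). Tangency of A1 to both parallel lines with radius 7.7 puts L and D at K ± 7.7·n: L = (1.430, 7.566), D = (-1.430, -7.566). Equal radii place T and J the same way about W: T = W + 7.7·n = (22.26, 3.630), J = W − 7.7·n = (19.40, -11.50). Then |KJ| = |J − K| = 22.56.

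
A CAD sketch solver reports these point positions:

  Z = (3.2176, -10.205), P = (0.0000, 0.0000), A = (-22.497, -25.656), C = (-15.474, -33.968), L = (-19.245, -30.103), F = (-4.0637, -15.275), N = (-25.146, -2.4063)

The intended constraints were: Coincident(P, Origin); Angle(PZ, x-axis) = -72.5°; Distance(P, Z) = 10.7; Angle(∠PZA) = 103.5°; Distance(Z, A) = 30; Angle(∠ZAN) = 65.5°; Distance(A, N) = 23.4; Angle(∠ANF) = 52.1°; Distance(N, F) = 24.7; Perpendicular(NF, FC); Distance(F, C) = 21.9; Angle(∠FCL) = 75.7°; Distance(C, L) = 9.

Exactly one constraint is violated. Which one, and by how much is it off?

Distance(C, L) = 9 — off by 3.60.

P = (0.00, 0.00) ✓; PZ at -72.50° ✓; |PZ| = 10.70 ✓; ∠PZA = 103.5° ✓; |ZA| = 30.00 ✓; ∠ZAN = 65.50° ✓; |AN| = 23.40 ✓; ∠ANF = 52.10° ✓; |NF| = 24.70 ✓; ∠(NF, FC) = 90.00° ✓; |FC| = 21.90 ✓; ∠FCL = 75.69° ✓; |CL| = 5.400 ✗.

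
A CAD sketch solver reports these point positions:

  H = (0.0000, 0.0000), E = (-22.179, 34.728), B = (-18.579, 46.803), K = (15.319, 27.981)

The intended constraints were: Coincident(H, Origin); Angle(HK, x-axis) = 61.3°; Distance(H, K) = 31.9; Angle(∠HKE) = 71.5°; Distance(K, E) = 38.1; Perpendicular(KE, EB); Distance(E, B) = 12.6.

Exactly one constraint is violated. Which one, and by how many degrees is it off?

Perpendicular(KE, EB) — off by 6.40°.

H = (0.00, 0.00) ✓; HK at 61.30° ✓; |HK| = 31.90 ✓; ∠HKE = 71.50° ✓; |KE| = 38.10 ✓; ∠(KE, EB) = 96.40° ✗; |EB| = 12.60 ✓.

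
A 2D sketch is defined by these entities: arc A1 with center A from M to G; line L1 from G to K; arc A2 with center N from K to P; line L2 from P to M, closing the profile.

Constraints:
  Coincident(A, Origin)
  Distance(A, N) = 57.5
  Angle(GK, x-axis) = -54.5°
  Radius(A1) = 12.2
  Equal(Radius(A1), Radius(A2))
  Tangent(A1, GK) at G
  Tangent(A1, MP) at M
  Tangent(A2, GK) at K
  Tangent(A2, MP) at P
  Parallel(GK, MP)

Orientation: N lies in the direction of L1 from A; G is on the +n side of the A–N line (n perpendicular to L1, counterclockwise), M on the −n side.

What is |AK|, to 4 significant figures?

58.78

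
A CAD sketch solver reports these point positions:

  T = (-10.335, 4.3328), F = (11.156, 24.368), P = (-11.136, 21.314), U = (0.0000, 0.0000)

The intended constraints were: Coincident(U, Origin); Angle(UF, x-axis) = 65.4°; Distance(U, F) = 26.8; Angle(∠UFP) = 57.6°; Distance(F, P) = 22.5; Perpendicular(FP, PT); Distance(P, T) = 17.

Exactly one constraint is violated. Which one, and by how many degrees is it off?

Perpendicular(FP, PT) — off by 5.10°.

U = (0.00, 0.00) ✓; UF at 65.40° ✓; |UF| = 26.80 ✓; ∠UFP = 57.60° ✓; |FP| = 22.50 ✓; ∠(FP, PT) = 84.90° ✗; |PT| = 17.00 ✓.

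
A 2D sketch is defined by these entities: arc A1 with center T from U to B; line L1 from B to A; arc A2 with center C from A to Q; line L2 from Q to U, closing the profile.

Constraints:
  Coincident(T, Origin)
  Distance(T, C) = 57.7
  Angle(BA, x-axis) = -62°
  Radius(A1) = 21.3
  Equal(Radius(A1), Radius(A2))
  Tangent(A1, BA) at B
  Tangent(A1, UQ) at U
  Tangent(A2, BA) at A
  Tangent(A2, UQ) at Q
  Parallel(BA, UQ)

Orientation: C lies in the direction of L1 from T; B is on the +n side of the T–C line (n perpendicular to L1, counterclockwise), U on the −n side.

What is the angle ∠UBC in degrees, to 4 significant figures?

69.74°

The slot axis is L1's direction at -62.0°, so u = (cos -62.0°, sin -62.0°) = (0.4695, -0.8829) and n = (−sin -62.0°, cos -62.0°) = (0.8829, 0.4695). T is at the origin and C lies 57.7 along u from T, so C = 57.7·u = (27.09, -50.95). Tangency of A1 to both parallel lines with radius 21.3 puts B and U at T ± 21.3·n: B = (18.81, 10.00), U = (-18.81, -10.00). Then cos ∠UBC = BU·BC / (|BU||BC|), giving 69.74°.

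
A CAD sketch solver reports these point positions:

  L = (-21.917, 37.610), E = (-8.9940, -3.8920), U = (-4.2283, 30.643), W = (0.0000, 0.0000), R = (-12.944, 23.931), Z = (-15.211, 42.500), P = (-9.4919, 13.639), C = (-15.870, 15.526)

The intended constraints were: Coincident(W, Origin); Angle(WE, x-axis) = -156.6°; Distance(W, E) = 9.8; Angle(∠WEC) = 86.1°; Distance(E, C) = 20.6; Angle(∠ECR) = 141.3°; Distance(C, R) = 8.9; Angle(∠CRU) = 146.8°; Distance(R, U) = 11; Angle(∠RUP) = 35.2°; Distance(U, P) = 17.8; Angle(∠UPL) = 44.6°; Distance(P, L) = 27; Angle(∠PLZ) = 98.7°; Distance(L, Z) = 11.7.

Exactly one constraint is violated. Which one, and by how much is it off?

Distance(L, Z) = 11.7 — off by 3.40.

W = (0.00, 0.00) ✓; WE at -156.6° ✓; |WE| = 9.800 ✓; ∠WEC = 86.10° ✓; |EC| = 20.60 ✓; ∠ECR = 141.3° ✓; |CR| = 8.900 ✓; ∠CRU = 146.8° ✓; |RU| = 11.00 ✓; ∠RUP = 35.20° ✓; |UP| = 17.80 ✓; ∠UPL = 44.60° ✓; |PL| = 27.00 ✓; ∠PLZ = 98.70° ✓; |LZ| = 8.300 ✗.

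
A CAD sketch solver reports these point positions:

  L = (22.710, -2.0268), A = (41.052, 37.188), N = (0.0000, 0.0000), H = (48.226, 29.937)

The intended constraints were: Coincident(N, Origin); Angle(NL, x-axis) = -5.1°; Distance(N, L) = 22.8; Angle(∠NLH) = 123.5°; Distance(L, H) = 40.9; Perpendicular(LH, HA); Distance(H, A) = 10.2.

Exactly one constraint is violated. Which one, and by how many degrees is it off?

Perpendicular(LH, HA) — off by 6.71°.

N = (0.00, 0.00) ✓; NL at -5.100° ✓; |NL| = 22.80 ✓; ∠NLH = 123.5° ✓; |LH| = 40.90 ✓; ∠(LH, HA) = 83.29° ✗; |HA| = 10.20 ✓.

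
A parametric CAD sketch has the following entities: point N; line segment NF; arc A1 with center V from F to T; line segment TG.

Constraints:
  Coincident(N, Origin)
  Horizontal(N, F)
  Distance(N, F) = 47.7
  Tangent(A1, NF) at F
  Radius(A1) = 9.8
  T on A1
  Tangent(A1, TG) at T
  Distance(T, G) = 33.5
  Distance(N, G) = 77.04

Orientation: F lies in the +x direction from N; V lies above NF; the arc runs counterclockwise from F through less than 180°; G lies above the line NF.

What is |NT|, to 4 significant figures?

57.58

N is at the origin; NF is horizontal with |NF| = 47.7 and F on the +x side, so F = (47.70, 0.000). The tangent condition forces VF to be normal to NF, so V = F + (0, 9.8) = (47.70, 9.800). Since VT ⟂ TG (tangency), |VG| = √(9.8² + 33.5²) = 34.90 regardless of where T sits on A1. So G lies on both circle(N, 77.04) and circle(V, 34.90); the above-NF intersection is G = (66.21, 39.39). T is the foot of the tangent from G: T = (57.13, 7.146).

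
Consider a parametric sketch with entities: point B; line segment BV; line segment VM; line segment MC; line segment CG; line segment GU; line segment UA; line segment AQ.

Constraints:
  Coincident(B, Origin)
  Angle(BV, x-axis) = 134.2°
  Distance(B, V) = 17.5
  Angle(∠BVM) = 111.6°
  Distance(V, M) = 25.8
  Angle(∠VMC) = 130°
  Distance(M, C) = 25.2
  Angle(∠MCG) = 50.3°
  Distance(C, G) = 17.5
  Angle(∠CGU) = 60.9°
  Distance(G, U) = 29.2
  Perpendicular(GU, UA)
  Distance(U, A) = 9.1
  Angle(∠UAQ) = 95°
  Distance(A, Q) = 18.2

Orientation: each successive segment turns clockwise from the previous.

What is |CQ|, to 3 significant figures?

5.27

The perpendicularity gives UA at right angles to GU, so UA runs at 37.0°; with |UA| = 9.1, A = (5.23, 55.7). ∠UAQ = 95.0° gives AQ at -48.0° from the x-axis; with |AQ| = 18.2, Q = (17.4, 42.2). Then |CQ| = |Q − C| = 5.27.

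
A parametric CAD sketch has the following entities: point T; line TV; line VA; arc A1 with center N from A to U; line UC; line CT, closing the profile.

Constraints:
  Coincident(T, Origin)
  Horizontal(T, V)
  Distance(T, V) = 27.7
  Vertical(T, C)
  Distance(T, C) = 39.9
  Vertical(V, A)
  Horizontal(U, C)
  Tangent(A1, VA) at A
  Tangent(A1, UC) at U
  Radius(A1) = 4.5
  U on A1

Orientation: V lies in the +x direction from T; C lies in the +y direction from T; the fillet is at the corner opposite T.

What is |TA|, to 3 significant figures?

44.9

T is at the origin; TV is horizontal with |TV| = 27.7 and V on the +x side, so V = (27.7, 0.00). TC is vertical with |TC| = 39.9 and C on the +y side, so C = (0.00, 39.9). The virtual corner opposite T is at (27.7, 39.9). Since A1 is tangent to VA there, NA ⟂ VA and the tangent condition forces NU to be normal to UC, with radius 4.5, so the center N sits 4.5 in from both sides at N = (23.2, 35.4). That places the tangent points at A = (27.7, 35.4) on VA and U = (23.2, 39.9) on UC. Then |TA| = |A − T| = 44.9.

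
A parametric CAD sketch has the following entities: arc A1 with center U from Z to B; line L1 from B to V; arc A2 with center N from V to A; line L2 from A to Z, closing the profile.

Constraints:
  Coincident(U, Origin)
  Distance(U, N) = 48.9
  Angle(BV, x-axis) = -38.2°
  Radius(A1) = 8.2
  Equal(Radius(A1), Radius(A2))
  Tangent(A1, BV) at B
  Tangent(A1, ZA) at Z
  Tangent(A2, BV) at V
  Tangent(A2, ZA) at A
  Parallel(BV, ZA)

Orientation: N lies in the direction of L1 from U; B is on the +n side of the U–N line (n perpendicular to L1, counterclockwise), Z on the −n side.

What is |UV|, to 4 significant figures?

49.58

The slot axis is L1's direction at -38.2°, so u = (cos -38.2°, sin -38.2°) = (0.7859, -0.6184) and n = (−sin -38.2°, cos -38.2°) = (0.6184, 0.7859). U is at the origin and N lies 48.9 along u from U, so N = 48.9·u = (38.43, -30.24). Tangency of A1 to both parallel lines with radius 8.2 puts B and Z at U ± 8.2·n: B = (5.071, 6.444), Z = (-5.071, -6.444). Equal radii place V and A the same way about N: V = N + 8.2·n = (43.50, -23.80), A = N − 8.2·n = (33.36, -36.68). Then |UV| = |V − U| = 49.58.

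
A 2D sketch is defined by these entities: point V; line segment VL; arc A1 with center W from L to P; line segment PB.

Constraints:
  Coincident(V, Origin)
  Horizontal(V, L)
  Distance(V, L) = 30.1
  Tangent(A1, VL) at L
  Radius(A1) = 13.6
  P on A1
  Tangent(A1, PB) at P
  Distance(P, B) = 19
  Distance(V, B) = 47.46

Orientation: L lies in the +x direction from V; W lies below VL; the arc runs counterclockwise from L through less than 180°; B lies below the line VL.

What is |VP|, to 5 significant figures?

28.540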